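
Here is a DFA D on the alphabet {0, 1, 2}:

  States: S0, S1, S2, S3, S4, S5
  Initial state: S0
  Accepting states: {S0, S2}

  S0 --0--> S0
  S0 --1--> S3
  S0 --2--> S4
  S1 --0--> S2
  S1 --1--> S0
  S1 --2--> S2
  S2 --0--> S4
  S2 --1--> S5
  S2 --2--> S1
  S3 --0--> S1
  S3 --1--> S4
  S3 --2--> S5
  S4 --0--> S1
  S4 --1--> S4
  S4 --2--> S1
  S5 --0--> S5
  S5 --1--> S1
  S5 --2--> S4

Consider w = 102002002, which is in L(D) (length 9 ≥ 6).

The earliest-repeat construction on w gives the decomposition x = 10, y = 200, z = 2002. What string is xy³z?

xy^3z = 10·200·200·200·2002 = 102002002002002.
Reading y = 200 takes D from S1 back to S1, so after x·y·y·y the machine is still in S1, and z then leads to the accepting state S2. Hence 102002002002002 ∈ L(D).

102002002002002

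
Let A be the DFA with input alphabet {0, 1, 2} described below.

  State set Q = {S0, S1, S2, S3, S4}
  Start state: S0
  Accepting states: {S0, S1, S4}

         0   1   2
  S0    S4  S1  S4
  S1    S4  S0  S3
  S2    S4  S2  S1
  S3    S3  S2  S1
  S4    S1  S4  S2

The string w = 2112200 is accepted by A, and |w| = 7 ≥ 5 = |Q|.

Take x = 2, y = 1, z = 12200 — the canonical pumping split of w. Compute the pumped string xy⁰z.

212200

xy⁰z = xz = 2·12200 = 212200.
Reading y = 1 takes A from S4 back to S4, so after x the machine is still in S4, and z then leads to the accepting state S1. Hence 212200 ∈ L(A).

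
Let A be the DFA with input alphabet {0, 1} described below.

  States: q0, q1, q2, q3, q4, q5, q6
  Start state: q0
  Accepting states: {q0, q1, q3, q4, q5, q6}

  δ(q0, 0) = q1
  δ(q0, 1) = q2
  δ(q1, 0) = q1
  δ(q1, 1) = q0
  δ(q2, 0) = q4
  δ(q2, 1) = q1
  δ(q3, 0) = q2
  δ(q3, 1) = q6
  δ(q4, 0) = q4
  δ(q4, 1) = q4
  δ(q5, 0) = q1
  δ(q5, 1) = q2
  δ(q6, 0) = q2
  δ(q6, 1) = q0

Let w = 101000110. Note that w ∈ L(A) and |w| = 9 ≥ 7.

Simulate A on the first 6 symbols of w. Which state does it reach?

q4

Run of A on the first 6 characters of w = 1 0 1 0 0 0:
  step 0: q0  (start)
  step 1: q2  (read 1: q0→q2)
  step 2: q4  (read 0: q2→q4)
  step 3: q4  (read 1: q4→q4)
  step 4: q4  (read 0: q4→q4)
  step 5: q4  (read 0: q4→q4)
  step 6: q4  (read 0: q4→q4)

After reading 6 characters, A is in state q4.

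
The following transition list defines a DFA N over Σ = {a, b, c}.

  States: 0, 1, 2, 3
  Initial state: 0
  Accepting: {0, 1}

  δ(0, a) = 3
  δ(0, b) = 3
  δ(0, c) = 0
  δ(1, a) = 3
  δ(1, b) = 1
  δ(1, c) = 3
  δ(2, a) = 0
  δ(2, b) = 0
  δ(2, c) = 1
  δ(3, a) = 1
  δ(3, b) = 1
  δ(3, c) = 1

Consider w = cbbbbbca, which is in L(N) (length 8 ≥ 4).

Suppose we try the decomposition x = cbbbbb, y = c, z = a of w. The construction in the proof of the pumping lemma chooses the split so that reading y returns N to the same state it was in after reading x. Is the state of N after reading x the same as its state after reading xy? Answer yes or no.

no

Run of N on the first 7 characters of w = c b b b b b c:
  step 0: 0  (start)
  step 1: 0  (read c: 0→0)
  step 2: 3  (read b: 0→3)
  step 3: 1  (read b: 3→1)
  step 4: 1  (read b: 1→1)
  step 5: 1  (read b: 1→1)
  step 6: 1  (read b: 1→1)
  step 7: 3  (read c: 1→3)

After x (step 6): 1. After xy (step 7): 3.
They differ (1 ≠ 3), so y is not a cycle from the state after x; this split is not the one the pumping-lemma construction produces, and pumping y need not keep the string in L(N).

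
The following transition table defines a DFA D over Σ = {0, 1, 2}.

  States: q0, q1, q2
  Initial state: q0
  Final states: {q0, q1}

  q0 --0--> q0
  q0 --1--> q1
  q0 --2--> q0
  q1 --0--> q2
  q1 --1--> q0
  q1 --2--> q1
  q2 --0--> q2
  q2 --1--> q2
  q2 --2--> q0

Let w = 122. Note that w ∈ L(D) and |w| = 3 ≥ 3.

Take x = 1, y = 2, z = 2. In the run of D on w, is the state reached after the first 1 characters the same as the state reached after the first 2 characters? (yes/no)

yes

State sequence: q0 -1-> q1 -2-> q1

After x (step 1): q1. After xy (step 2): q1.
They match, so y = 2 drives D around a cycle from q1 back to itself; pumping y any number of times keeps D in q1 before reading z, and xyⁱz ∈ L(D) for every i ≥ 0.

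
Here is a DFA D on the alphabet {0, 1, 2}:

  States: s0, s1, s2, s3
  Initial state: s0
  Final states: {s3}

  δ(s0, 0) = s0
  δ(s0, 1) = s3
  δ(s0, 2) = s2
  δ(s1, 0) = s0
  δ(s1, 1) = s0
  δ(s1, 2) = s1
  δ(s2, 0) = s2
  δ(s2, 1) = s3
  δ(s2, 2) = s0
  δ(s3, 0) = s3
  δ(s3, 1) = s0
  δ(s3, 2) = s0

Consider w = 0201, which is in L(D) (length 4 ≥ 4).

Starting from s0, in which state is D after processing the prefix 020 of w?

s2

Run of D on the first 3 characters of w = 0 2 0:
  step 0: s0  (start)
  step 1: s0  (read 0: s0→s0)
  step 2: s2  (read 2: s0→s2)
  step 3: s2  (read 0: s2→s2)

After reading 3 characters, D is in state s2.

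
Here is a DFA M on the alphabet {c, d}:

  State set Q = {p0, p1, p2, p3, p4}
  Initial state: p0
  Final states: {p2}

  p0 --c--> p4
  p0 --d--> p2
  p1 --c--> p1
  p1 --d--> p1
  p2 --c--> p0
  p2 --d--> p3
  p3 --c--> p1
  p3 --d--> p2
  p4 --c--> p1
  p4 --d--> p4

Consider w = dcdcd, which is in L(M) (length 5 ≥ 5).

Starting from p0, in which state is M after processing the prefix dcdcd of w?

State sequence: p0 -d-> p2 -c-> p0 -d-> p2 -c-> p0 -d-> p2

After reading 5 characters, M is in state p2.

p2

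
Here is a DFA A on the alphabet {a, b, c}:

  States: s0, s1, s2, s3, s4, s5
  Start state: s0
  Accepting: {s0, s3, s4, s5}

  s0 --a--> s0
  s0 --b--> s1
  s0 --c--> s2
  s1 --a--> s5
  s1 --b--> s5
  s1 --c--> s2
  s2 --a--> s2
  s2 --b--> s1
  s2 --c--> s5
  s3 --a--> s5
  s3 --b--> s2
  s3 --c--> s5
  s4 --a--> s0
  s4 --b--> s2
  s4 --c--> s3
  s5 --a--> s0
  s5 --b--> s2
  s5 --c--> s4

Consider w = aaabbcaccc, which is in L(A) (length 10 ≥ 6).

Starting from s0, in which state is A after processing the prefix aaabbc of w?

Run of A on the first 6 characters of w = a a a b b c:
  step 0: s0  (start)
  step 1: s0  (read a: s0→s0)
  step 2: s0  (read a: s0→s0)
  step 3: s0  (read a: s0→s0)
  step 4: s1  (read b: s0→s1)
  step 5: s5  (read b: s1→s5)
  step 6: s4  (read c: s5→s4)

After reading 6 characters, A is in state s4.
(This kind of state-tracing is the core of the pumping-lemma construction: with 6 states, pigeonhole forces a repeat within the first 6 steps.)

s4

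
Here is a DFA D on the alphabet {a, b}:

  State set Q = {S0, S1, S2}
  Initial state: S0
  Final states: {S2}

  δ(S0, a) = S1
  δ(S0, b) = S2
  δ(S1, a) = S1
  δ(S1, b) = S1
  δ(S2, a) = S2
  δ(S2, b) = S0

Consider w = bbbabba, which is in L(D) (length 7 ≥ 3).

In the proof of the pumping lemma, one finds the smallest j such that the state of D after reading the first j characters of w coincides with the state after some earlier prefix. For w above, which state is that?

State sequence: S0 -b-> S2 -b-> S0 -b-> S2 -a-> S2 -b-> S0 -b-> S2 -a-> S2
First repeat at step 2: S0 was already visited.

The earliest repeat is at step j = 2: D is in S0, which it already visited at step i = 0.
The DFA has 3 states, so the proof of the pumping lemma guarantees a repeated state among the first 3+1 visited; the segment between the two visits is the pumpable y.

S0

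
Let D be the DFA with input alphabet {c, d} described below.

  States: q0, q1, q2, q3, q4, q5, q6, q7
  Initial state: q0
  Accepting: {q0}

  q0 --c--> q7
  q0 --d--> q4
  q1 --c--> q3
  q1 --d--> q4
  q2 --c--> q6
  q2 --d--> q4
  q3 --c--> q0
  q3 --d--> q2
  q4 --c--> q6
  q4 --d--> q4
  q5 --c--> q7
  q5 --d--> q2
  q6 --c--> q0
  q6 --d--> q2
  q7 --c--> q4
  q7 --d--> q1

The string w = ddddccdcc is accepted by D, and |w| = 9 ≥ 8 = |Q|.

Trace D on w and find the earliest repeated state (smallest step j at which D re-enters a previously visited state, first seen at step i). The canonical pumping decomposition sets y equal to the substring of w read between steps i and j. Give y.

d

Run of D on w = d d d d c c d c c:
  step 0: q0  (start)
  step 1: q4  (read d: q0→q4)
  step 2: q4  (read d: q4→q4)   ← first repeat (q4 seen earlier)
  step 3: q4  (read d: q4→q4)
  step 4: q4  (read d: q4→q4)
  step 5: q6  (read c: q4→q6)
  step 6: q0  (read c: q6→q0)
  step 7: q4  (read d: q0→q4)
  step 8: q6  (read c: q4→q6)
  step 9: q0  (read c: q6→q0)

So i = 1, j = 2, giving x = w[0:1] = d, y = w[1:2] = d, z = w[2:9] = ddccdcc.
Check: |xy| = 2 ≤ 8 and |y| = 1 ≥ 1. Reading y takes D from q4 back to q4, so every xyⁱz is accepted.
Since D has 8 states, any run of length ≥ 8 visits 8+1 states, so by pigeonhole some state repeats within the first 8 steps — that repeat gives the pumpable loop.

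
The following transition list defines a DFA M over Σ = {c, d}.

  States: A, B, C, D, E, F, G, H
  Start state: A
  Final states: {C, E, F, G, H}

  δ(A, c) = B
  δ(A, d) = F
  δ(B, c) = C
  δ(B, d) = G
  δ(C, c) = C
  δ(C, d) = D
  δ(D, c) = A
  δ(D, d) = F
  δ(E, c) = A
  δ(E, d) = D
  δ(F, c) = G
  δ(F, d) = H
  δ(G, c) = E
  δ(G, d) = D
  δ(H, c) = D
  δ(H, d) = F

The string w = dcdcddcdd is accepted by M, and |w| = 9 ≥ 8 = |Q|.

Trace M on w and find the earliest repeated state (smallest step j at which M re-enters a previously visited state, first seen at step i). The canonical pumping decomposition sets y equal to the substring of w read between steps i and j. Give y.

dcdc

Run of M on w = d c d c d d c d d:
  step 0: A  (start)
  step 1: F  (read d: A→F)
  step 2: G  (read c: F→G)
  step 3: D  (read d: G→D)
  step 4: A  (read c: D→A)   ← first repeat (A seen earlier)
  step 5: F  (read d: A→F)
  step 6: H  (read d: F→H)
  step 7: D  (read c: H→D)
  step 8: F  (read d: D→F)
  step 9: H  (read d: F→H)

So i = 0, j = 4, giving x = w[0:0] = ε, y = w[0:4] = dcdc, z = w[4:9] = ddcdd.
Check: |xy| = 4 ≤ 8 and |y| = 4 ≥ 1. Reading y takes M from A back to A, so every xyⁱz is accepted.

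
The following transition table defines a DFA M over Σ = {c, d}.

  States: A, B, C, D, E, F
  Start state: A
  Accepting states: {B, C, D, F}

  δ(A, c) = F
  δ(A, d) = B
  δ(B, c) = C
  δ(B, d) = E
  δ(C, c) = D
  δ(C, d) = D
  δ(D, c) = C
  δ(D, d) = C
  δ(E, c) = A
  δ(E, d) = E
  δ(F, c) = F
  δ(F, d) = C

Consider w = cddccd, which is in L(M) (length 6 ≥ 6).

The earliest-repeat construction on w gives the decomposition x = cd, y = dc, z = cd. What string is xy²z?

xy^2z = cd·dc·dc·cd = cddcdccd.
Reading y = dc takes M from C back to C, so after x·y·y the machine is still in C, and z then leads to the accepting state C. Hence cddcdccd ∈ L(M).

cddcdccd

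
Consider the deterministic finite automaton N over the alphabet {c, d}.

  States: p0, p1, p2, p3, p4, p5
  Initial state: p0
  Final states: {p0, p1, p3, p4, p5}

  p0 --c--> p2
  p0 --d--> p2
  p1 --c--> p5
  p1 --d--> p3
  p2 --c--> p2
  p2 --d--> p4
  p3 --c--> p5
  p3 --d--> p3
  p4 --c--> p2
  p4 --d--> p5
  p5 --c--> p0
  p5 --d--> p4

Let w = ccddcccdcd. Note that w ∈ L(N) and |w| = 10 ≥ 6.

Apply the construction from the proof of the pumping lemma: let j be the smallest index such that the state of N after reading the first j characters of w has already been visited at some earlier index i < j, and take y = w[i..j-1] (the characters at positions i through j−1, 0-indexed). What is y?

State sequence: p0 -c-> p2 -c-> p2 -d-> p4 -d-> p5 -c-> p0 -c-> p2 -c-> p2 -d-> p4 -c-> p2 -d-> p4
First repeat at step 2: p2 was already visited.

So i = 1, j = 2, giving x = w[0:1] = c, y = w[1:2] = c, z = w[2:10] = ddcccdcd.
Check: |xy| = 2 ≤ 6 and |y| = 1 ≥ 1. Reading y takes N from p2 back to p2, so every xyⁱz is accepted.
Since N has 6 states, any run of length ≥ 6 visits 6+1 states, so by pigeonhole some state repeats within the first 6 steps — that repeat gives the pumpable loop.

c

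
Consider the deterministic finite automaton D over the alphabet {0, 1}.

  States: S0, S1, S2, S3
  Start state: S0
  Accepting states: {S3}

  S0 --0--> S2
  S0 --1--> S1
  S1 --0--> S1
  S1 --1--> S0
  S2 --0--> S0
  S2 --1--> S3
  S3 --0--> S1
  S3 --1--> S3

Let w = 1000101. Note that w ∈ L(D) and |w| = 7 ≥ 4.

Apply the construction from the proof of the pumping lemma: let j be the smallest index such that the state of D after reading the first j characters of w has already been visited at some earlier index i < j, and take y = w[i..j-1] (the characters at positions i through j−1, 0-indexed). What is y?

State sequence: S0 -1-> S1 -0-> S1 -0-> S1 -0-> S1 -1-> S0 -0-> S2 -1-> S3
First repeat at step 2: S1 was already visited.

So i = 1, j = 2, giving x = w[0:1] = 1, y = w[1:2] = 0, z = w[2:7] = 00101.
Check: |xy| = 2 ≤ 4 and |y| = 1 ≥ 1. Reading y takes D from S1 back to S1, so every xyⁱz is accepted.
The DFA has 4 states, so the proof of the pumping lemma guarantees a repeated state among the first 4+1 visited; the segment between the two visits is the pumpable y.

0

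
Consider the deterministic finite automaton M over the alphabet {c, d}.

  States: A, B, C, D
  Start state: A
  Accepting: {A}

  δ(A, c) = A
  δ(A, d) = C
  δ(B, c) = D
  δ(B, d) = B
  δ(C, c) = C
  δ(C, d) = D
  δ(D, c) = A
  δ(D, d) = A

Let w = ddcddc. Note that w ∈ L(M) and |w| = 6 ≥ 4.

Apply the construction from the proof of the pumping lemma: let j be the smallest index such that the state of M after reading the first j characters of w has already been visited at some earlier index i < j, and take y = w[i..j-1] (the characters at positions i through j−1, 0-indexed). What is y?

State sequence: A -d-> C -d-> D -c-> A -d-> C -d-> D -c-> A
First repeat at step 3: A was already visited.

So i = 0, j = 3, giving x = w[0:0] = ε, y = w[0:3] = ddc, z = w[3:6] = ddc.
Check: |xy| = 3 ≤ 4 and |y| = 3 ≥ 1. Reading y takes M from A back to A, so every xyⁱz is accepted.

ddc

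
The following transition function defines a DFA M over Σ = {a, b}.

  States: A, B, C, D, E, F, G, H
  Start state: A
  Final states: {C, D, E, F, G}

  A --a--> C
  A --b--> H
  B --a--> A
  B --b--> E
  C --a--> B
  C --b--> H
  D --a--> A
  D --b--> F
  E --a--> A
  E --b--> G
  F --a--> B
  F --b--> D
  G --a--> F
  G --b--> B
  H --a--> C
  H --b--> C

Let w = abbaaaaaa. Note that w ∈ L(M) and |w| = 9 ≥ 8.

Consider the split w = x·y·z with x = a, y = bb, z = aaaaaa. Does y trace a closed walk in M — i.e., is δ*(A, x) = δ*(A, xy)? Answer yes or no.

yes

Run of M on the first 3 characters of w = a b b:
  step 0: A  (start)
  step 1: C  (read a: A→C)
  step 2: H  (read b: C→H)
  step 3: C  (read b: H→C)

After x (step 1): C. After xy (step 3): C.
They match, so y = bb drives M around a cycle from C back to itself; pumping y any number of times keeps M in C before reading z, and xyⁱz ∈ L(M) for every i ≥ 0.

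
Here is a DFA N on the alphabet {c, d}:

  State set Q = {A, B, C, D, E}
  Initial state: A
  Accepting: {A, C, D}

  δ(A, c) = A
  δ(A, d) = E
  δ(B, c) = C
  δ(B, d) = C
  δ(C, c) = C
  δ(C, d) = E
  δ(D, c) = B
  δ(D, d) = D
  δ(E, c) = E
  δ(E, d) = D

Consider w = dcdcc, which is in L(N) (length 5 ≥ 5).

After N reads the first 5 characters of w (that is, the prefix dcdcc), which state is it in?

C

State sequence: A -d-> E -c-> E -d-> D -c-> B -c-> C

After reading 5 characters, N is in state C.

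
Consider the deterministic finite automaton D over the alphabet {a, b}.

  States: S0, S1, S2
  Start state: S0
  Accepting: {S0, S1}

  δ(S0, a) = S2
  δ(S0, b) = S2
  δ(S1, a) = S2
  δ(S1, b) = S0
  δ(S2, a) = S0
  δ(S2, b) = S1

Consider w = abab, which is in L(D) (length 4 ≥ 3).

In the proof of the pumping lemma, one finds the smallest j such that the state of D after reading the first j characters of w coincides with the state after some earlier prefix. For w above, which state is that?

State sequence: S0 -a-> S2 -b-> S1 -a-> S2 -b-> S1
First repeat at step 3: S2 was already visited.

The earliest repeat is at step j = 3: D is in S2, which it already visited at step i = 1.

S2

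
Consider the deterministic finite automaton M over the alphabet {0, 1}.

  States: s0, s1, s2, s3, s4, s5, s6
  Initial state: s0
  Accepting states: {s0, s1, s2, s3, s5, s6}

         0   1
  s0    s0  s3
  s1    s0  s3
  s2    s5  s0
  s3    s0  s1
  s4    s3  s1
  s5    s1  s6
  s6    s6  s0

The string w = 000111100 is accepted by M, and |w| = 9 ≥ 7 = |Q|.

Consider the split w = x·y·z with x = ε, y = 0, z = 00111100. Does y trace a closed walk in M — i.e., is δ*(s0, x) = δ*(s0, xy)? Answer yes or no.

State sequence: s0 -0-> s0

After x (step 0): s0. After xy (step 1): s0.
They match, so y = 0 drives M around a cycle from s0 back to itself; pumping y any number of times keeps M in s0 before reading z, and xyⁱz ∈ L(M) for every i ≥ 0.

yes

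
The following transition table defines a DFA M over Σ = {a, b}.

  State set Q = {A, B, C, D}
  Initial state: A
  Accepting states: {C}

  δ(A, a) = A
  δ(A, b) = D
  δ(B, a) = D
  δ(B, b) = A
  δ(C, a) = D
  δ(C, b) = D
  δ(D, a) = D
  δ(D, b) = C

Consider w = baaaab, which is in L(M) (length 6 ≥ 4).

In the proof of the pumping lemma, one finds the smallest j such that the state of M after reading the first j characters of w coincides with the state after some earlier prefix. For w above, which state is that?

Run of M on w = b a a a a b:
  step 0: A  (start)
  step 1: D  (read b: A→D)
  step 2: D  (read a: D→D)   ← first repeat (D seen earlier)
  step 3: D  (read a: D→D)
  step 4: D  (read a: D→D)
  step 5: D  (read a: D→D)
  step 6: C  (read b: D→C)

The earliest repeat is at step j = 2: M is in D, which it already visited at step i = 1.
With |Q| = 4, pigeonhole forces a state repeat no later than step 4; the substring read between the first and second visits to that state can be pumped.

D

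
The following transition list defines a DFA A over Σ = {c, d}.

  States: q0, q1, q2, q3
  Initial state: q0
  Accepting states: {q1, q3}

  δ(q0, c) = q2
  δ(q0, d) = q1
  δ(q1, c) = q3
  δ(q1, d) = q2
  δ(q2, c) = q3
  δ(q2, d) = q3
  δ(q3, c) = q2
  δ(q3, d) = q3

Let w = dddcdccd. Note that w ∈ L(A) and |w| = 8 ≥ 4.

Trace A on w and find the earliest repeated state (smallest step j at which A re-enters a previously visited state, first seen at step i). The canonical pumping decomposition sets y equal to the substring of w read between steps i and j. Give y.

dc

State sequence: q0 -d-> q1 -d-> q2 -d-> q3 -c-> q2 -d-> q3 -c-> q2 -c-> q3 -d-> q3
First repeat at step 4: q2 was already visited.

So i = 2, j = 4, giving x = w[0:2] = dd, y = w[2:4] = dc, z = w[4:8] = dccd.
Check: |xy| = 4 ≤ 4 and |y| = 2 ≥ 1. Reading y takes A from q2 back to q2, so every xyⁱz is accepted.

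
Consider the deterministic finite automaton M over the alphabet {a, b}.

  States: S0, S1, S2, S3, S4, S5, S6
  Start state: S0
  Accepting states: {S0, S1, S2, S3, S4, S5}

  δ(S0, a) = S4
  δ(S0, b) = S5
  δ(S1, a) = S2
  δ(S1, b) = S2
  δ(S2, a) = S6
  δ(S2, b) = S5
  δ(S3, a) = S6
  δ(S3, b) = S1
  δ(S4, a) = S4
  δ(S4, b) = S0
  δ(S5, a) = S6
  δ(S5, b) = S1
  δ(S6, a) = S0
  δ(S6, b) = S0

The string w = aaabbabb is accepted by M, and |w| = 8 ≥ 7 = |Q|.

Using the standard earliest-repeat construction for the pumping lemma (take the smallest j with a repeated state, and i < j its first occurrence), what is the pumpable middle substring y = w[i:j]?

State sequence: S0 -a-> S4 -a-> S4 -a-> S4 -b-> S0 -b-> S5 -a-> S6 -b-> S0 -b-> S5
First repeat at step 2: S4 was already visited.

So i = 1, j = 2, giving x = w[0:1] = a, y = w[1:2] = a, z = w[2:8] = abbabb.
Check: |xy| = 2 ≤ 7 and |y| = 1 ≥ 1. Reading y takes M from S4 back to S4, so every xyⁱz is accepted.

a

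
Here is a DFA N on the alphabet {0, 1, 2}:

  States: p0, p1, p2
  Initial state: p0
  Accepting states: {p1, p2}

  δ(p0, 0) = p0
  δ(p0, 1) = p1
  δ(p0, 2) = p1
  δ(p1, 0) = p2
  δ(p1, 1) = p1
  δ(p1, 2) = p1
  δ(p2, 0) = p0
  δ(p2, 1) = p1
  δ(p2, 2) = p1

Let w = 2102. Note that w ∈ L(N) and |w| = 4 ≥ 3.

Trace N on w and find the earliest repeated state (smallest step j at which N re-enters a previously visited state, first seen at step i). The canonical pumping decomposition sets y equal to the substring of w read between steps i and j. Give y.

1

State sequence: p0 -2-> p1 -1-> p1 -0-> p2 -2-> p1
First repeat at step 2: p1 was already visited.

So i = 1, j = 2, giving x = w[0:1] = 2, y = w[1:2] = 1, z = w[2:4] = 02.
Check: |xy| = 2 ≤ 3 and |y| = 1 ≥ 1. Reading y takes N from p1 back to p1, so every xyⁱz is accepted.
The DFA has 3 states, so the proof of the pumping lemma guarantees a repeated state among the first 3+1 visited; the segment between the two visits is the pumpable y.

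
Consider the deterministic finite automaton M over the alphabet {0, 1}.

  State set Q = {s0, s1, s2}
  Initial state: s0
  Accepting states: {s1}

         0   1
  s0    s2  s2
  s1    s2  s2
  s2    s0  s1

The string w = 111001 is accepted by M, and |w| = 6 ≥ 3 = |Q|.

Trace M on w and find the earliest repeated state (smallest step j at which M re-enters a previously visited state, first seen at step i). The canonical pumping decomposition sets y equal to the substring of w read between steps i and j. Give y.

11

State sequence: s0 -1-> s2 -1-> s1 -1-> s2 -0-> s0 -0-> s2 -1-> s1
First repeat at step 3: s2 was already visited.

So i = 1, j = 3, giving x = w[0:1] = 1, y = w[1:3] = 11, z = w[3:6] = 001.
Check: |xy| = 3 ≤ 3 and |y| = 2 ≥ 1. Reading y takes M from s2 back to s2, so every xyⁱz is accepted.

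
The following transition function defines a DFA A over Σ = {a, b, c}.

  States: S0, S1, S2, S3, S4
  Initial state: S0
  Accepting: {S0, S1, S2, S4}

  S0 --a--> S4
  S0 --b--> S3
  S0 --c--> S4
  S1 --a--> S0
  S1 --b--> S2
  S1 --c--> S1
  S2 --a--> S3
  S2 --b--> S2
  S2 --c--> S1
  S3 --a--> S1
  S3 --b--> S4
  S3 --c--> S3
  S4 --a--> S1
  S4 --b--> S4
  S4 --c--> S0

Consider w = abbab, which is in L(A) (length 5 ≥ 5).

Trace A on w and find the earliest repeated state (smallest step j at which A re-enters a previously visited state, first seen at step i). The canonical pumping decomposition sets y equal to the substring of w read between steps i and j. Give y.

Run of A on w = a b b a b:
  step 0: S0  (start)
  step 1: S4  (read a: S0→S4)
  step 2: S4  (read b: S4→S4)   ← first repeat (S4 seen earlier)
  step 3: S4  (read b: S4→S4)
  step 4: S1  (read a: S4→S1)
  step 5: S2  (read b: S1→S2)

So i = 1, j = 2, giving x = w[0:1] = a, y = w[1:2] = b, z = w[2:5] = bab.
Check: |xy| = 2 ≤ 5 and |y| = 1 ≥ 1. Reading y takes A from S4 back to S4, so every xyⁱz is accepted.
Pumping length from the standard proof: p = 5 (the number of states). The repeated state found above gives |xy| = j ≤ 5 and |y| = j − i ≥ 1.

b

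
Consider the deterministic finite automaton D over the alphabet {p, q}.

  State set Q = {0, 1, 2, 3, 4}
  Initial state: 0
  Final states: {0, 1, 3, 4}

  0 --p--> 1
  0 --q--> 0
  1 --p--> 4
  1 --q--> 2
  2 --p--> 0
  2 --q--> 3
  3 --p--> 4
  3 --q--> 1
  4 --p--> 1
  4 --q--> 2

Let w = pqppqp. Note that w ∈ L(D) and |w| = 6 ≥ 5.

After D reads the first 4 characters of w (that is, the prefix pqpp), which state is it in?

Run of D on the first 4 characters of w = p q p p:
  step 0: 0  (start)
  step 1: 1  (read p: 0→1)
  step 2: 2  (read q: 1→2)
  step 3: 0  (read p: 2→0)
  step 4: 1  (read p: 0→1)

After reading 4 characters, D is in state 1.
(This kind of state-tracing is the core of the pumping-lemma construction: with 5 states, pigeonhole forces a repeat within the first 5 steps.)

1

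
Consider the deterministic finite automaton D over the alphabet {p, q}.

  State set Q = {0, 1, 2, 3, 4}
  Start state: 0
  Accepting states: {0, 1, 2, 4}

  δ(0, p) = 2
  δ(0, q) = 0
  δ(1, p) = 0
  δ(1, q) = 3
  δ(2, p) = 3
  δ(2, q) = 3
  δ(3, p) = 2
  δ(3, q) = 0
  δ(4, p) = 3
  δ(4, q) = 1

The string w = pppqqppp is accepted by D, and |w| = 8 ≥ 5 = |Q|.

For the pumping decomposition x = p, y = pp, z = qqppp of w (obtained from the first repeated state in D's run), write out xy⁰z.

pqqppp

xy⁰z = xz = p·qqppp = pqqppp.
Reading y = pp takes D from 2 back to 2, so after x the machine is still in 2, and z then leads to the accepting state 2. Hence pqqppp ∈ L(D).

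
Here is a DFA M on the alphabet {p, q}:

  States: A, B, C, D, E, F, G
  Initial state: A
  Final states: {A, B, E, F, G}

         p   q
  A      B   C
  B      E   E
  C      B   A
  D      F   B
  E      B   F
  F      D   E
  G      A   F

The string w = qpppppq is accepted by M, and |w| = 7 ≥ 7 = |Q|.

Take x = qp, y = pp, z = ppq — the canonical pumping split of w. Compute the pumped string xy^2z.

qpppppppq

xy^2z = qp·pp·pp·ppq = qpppppppq.
Reading y = pp takes M from B back to B, so after x·y·y the machine is still in B, and z then leads to the accepting state E. Hence qpppppppq ∈ L(M).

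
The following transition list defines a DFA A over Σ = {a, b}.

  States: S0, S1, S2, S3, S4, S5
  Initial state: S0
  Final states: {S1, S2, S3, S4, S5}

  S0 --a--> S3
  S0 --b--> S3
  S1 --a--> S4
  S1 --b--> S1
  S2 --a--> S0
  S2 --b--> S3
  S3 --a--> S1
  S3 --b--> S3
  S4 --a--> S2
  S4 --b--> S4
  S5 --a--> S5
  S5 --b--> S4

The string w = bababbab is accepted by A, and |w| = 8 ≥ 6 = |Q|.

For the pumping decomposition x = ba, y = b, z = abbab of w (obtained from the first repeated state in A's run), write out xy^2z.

babbabbab

xy^2z = ba·b·b·abbab = babbabbab.
Reading y = b takes A from S1 back to S1, so after x·y·y the machine is still in S1, and z then leads to the accepting state S3. Hence babbabbab ∈ L(A).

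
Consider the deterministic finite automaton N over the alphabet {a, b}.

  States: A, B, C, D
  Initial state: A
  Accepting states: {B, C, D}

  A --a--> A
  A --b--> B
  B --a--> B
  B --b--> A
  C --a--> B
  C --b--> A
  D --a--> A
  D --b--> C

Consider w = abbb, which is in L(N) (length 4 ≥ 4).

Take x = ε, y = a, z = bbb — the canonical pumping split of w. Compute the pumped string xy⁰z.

bbb

xy⁰z = xz = ε·bbb = bbb.
Reading y = a takes N from A back to A, so after x the machine is still in A, and z then leads to the accepting state B. Hence bbb ∈ L(N).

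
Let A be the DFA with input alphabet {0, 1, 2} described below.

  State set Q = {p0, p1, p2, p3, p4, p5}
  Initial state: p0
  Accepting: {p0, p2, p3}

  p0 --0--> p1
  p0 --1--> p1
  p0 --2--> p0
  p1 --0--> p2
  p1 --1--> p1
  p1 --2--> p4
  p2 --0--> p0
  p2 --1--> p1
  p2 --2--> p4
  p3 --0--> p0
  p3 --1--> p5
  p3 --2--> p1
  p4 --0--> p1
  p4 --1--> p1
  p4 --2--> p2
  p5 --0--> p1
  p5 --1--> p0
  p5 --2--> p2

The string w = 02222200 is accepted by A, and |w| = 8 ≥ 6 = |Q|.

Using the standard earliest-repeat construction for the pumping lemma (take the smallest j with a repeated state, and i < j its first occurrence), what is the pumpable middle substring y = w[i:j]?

Run of A on w = 0 2 2 2 2 2 0 0:
  step 0: p0  (start)
  step 1: p1  (read 0: p0→p1)
  step 2: p4  (read 2: p1→p4)
  step 3: p2  (read 2: p4→p2)
  step 4: p4  (read 2: p2→p4)   ← first repeat (p4 seen earlier)
  step 5: p2  (read 2: p4→p2)
  step 6: p4  (read 2: p2→p4)
  step 7: p1  (read 0: p4→p1)
  step 8: p2  (read 0: p1→p2)

So i = 2, j = 4, giving x = w[0:2] = 02, y = w[2:4] = 22, z = w[4:8] = 2200.
Check: |xy| = 4 ≤ 6 and |y| = 2 ≥ 1. Reading y takes A from p4 back to p4, so every xyⁱz is accepted.

22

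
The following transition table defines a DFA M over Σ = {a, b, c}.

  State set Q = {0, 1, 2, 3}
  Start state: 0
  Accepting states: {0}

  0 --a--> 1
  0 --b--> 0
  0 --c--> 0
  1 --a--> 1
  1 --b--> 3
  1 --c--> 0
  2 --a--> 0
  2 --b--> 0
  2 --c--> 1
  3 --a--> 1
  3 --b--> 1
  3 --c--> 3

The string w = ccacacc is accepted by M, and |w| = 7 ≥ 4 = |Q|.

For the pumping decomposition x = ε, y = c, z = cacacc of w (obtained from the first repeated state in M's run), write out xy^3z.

ccccacacc

xy^3z = ε·c·c·c·cacacc = ccccacacc.
Reading y = c takes M from 0 back to 0, so after x·y·y·y the machine is still in 0, and z then leads to the accepting state 0. Hence ccccacacc ∈ L(M).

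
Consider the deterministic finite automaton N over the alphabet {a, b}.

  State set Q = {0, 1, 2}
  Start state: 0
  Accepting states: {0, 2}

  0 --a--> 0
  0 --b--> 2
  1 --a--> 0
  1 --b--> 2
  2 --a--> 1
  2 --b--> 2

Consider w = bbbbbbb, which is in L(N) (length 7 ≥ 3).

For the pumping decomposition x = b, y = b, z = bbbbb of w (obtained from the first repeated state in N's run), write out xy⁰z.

xy⁰z = xz = b·bbbbb = bbbbbb.
Reading y = b takes N from 2 back to 2, so after x the machine is still in 2, and z then leads to the accepting state 2. Hence bbbbbb ∈ L(N).

bbbbbb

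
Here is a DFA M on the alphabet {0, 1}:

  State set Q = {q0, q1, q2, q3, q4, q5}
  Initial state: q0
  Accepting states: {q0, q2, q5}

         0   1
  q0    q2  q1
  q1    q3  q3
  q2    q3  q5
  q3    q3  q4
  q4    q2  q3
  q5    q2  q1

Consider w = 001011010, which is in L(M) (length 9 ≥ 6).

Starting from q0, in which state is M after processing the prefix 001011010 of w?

q2

Run of M on the first 9 characters of w = 0 0 1 0 1 1 0 1 0:
  step 0: q0  (start)
  step 1: q2  (read 0: q0→q2)
  step 2: q3  (read 0: q2→q3)
  step 3: q4  (read 1: q3→q4)
  step 4: q2  (read 0: q4→q2)
  step 5: q5  (read 1: q2→q5)
  step 6: q1  (read 1: q5→q1)
  step 7: q3  (read 0: q1→q3)
  step 8: q4  (read 1: q3→q4)
  step 9: q2  (read 0: q4→q2)

After reading 9 characters, M is in state q2.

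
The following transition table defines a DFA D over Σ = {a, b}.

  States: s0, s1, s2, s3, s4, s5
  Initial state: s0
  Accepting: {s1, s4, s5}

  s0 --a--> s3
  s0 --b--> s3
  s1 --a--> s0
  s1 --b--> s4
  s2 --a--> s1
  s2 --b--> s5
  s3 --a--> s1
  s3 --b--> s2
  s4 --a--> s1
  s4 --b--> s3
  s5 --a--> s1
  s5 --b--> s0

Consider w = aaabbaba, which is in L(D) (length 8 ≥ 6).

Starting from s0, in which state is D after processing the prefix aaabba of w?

s1

Run of D on the first 6 characters of w = a a a b b a:
  step 0: s0  (start)
  step 1: s3  (read a: s0→s3)
  step 2: s1  (read a: s3→s1)
  step 3: s0  (read a: s1→s0)
  step 4: s3  (read b: s0→s3)
  step 5: s2  (read b: s3→s2)
  step 6: s1  (read a: s2→s1)

After reading 6 characters, D is in state s1.
(This kind of state-tracing is the core of the pumping-lemma construction: with 6 states, pigeonhole forces a repeat within the first 6 steps.)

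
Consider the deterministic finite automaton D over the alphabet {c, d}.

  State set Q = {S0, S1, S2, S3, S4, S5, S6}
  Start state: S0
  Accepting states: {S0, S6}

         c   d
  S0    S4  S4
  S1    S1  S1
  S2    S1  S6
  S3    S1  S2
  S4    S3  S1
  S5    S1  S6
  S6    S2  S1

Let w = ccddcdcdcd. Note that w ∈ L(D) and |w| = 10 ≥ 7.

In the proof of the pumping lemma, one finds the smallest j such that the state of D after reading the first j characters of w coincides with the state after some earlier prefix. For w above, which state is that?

Run of D on w = c c d d c d c d c d:
  step 0: S0  (start)
  step 1: S4  (read c: S0→S4)
  step 2: S3  (read c: S4→S3)
  step 3: S2  (read d: S3→S2)
  step 4: S6  (read d: S2→S6)
  step 5: S2  (read c: S6→S2)   ← first repeat (S2 seen earlier)
  step 6: S6  (read d: S2→S6)
  step 7: S2  (read c: S6→S2)
  step 8: S6  (read d: S2→S6)
  step 9: S2  (read c: S6→S2)
  step 10: S6  (read d: S2→S6)

The earliest repeat is at step j = 5: D is in S2, which it already visited at step i = 3.
With |Q| = 7, pigeonhole forces a state repeat no later than step 7; the substring read between the first and second visits to that state can be pumped.

S2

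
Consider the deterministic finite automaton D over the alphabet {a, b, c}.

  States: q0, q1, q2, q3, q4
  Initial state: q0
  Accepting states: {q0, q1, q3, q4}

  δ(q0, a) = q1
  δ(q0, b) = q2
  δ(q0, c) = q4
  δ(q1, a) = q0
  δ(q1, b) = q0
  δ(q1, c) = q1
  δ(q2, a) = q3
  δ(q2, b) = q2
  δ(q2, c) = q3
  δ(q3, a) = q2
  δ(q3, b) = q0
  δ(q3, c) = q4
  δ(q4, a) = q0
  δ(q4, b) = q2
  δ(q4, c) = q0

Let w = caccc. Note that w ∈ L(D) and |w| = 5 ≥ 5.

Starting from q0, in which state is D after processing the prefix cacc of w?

q0

State sequence: q0 -c-> q4 -a-> q0 -c-> q4 -c-> q0

After reading 4 characters, D is in state q0.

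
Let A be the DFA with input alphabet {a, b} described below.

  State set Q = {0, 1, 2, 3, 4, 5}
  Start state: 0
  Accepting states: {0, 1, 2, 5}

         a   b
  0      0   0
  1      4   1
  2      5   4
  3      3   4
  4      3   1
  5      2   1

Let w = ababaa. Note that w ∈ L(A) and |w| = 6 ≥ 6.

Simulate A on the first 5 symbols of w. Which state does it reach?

Run of A on the first 5 characters of w = a b a b a:
  step 0: 0  (start)
  step 1: 0  (read a: 0→0)
  step 2: 0  (read b: 0→0)
  step 3: 0  (read a: 0→0)
  step 4: 0  (read b: 0→0)
  step 5: 0  (read a: 0→0)

After reading 5 characters, A is in state 0.
(This kind of state-tracing is the core of the pumping-lemma construction: with 6 states, pigeonhole forces a repeat within the first 6 steps.)

0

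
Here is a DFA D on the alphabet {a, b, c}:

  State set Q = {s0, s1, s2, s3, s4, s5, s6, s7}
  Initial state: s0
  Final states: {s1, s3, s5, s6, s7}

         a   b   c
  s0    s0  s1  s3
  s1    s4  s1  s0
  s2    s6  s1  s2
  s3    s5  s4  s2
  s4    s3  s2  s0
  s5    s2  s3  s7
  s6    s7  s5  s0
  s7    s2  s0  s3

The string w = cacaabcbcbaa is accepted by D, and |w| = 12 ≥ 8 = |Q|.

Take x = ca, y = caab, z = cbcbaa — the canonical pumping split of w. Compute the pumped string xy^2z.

xy^2z = ca·caab·caab·cbcbaa = cacaabcaabcbcbaa.
Reading y = caab takes D from s5 back to s5, so after x·y·y the machine is still in s5, and z then leads to the accepting state s5. Hence cacaabcaabcbcbaa ∈ L(D).

cacaabcaabcbcbaa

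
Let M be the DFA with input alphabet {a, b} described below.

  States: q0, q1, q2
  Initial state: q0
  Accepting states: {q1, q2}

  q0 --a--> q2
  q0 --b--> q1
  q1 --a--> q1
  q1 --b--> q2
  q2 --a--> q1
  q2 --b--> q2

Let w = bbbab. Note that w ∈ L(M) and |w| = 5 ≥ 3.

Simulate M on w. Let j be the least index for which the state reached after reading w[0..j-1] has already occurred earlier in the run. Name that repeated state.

q2

Run of M on w = b b b a b:
  step 0: q0  (start)
  step 1: q1  (read b: q0→q1)
  step 2: q2  (read b: q1→q2)
  step 3: q2  (read b: q2→q2)   ← first repeat (q2 seen earlier)
  step 4: q1  (read a: q2→q1)
  step 5: q2  (read b: q1→q2)

The earliest repeat is at step j = 3: M is in q2, which it already visited at step i = 2.
Pumping length from the standard proof: p = 3 (the number of states). The repeated state found above gives |xy| = j ≤ 3 and |y| = j − i ≥ 1.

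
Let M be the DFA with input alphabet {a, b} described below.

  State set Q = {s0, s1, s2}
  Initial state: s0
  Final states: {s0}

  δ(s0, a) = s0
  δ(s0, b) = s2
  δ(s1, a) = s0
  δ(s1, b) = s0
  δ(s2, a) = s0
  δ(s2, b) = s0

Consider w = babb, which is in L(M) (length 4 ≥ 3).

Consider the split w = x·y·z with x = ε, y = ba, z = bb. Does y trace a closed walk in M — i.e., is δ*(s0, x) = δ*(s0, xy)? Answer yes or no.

yes

Run of M on the first 2 characters of w = b a:
  step 0: s0  (start)
  step 1: s2  (read b: s0→s2)
  step 2: s0  (read a: s2→s0)

After x (step 0): s0. After xy (step 2): s0.
They match, so y = ba drives M around a cycle from s0 back to itself; pumping y any number of times keeps M in s0 before reading z, and xyⁱz ∈ L(M) for every i ≥ 0.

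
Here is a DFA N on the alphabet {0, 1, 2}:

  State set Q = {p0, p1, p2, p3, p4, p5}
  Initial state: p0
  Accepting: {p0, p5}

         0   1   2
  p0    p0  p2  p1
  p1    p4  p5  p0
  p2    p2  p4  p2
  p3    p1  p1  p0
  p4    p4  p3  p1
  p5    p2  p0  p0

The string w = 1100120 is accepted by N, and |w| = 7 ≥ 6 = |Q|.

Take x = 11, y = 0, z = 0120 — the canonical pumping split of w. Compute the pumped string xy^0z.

xy⁰z = xz = 11·0120 = 110120.
Reading y = 0 takes N from p4 back to p4, so after x the machine is still in p4, and z then leads to the accepting state p0. Hence 110120 ∈ L(N).

110120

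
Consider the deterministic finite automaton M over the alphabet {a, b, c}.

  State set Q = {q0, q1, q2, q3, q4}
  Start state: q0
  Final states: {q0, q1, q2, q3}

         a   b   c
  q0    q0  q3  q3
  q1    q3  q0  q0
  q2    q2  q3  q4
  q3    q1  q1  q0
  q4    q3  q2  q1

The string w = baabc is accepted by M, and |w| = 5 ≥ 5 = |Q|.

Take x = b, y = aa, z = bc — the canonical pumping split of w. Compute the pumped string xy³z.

xy^3z = b·aa·aa·aa·bc = baaaaaabc.
Reading y = aa takes M from q3 back to q3, so after x·y·y·y the machine is still in q3, and z then leads to the accepting state q0. Hence baaaaaabc ∈ L(M).

baaaaaabc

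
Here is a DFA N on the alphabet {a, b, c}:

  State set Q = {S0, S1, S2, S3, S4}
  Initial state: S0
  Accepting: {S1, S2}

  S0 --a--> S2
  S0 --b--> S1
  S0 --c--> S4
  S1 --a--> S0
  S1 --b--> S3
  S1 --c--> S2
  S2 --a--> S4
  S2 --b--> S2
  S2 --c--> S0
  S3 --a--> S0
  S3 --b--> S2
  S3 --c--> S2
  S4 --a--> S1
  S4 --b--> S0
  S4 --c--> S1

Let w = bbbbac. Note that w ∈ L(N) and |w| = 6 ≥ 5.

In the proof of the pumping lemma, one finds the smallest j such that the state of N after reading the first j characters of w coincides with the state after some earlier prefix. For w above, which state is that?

State sequence: S0 -b-> S1 -b-> S3 -b-> S2 -b-> S2 -a-> S4 -c-> S1
First repeat at step 4: S2 was already visited.

The earliest repeat is at step j = 4: N is in S2, which it already visited at step i = 3.

S2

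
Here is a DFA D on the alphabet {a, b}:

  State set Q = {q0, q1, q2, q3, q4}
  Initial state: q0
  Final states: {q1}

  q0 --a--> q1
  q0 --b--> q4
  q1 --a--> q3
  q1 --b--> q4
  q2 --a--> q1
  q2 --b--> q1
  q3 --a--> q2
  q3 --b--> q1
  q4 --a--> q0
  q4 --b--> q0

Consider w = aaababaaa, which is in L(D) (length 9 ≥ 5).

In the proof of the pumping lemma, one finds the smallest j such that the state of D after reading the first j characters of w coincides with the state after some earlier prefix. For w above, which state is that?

q1

State sequence: q0 -a-> q1 -a-> q3 -a-> q2 -b-> q1 -a-> q3 -b-> q1 -a-> q3 -a-> q2 -a-> q1
First repeat at step 4: q1 was already visited.

The earliest repeat is at step j = 4: D is in q1, which it already visited at step i = 1.
The DFA has 5 states, so the proof of the pumping lemma guarantees a repeated state among the first 5+1 visited; the segment between the two visits is the pumpable y.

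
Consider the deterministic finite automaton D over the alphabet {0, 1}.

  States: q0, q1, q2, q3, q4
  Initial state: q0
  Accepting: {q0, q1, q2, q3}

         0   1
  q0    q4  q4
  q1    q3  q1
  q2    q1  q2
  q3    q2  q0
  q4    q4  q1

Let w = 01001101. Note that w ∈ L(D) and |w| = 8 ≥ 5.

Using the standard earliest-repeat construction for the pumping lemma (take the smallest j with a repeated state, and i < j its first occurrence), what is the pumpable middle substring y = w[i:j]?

1

Run of D on w = 0 1 0 0 1 1 0 1:
  step 0: q0  (start)
  step 1: q4  (read 0: q0→q4)
  step 2: q1  (read 1: q4→q1)
  step 3: q3  (read 0: q1→q3)
  step 4: q2  (read 0: q3→q2)
  step 5: q2  (read 1: q2→q2)   ← first repeat (q2 seen earlier)
  step 6: q2  (read 1: q2→q2)
  step 7: q1  (read 0: q2→q1)
  step 8: q1  (read 1: q1→q1)

So i = 4, j = 5, giving x = w[0:4] = 0100, y = w[4:5] = 1, z = w[5:8] = 101.
Check: |xy| = 5 ≤ 5 and |y| = 1 ≥ 1. Reading y takes D from q2 back to q2, so every xyⁱz is accepted.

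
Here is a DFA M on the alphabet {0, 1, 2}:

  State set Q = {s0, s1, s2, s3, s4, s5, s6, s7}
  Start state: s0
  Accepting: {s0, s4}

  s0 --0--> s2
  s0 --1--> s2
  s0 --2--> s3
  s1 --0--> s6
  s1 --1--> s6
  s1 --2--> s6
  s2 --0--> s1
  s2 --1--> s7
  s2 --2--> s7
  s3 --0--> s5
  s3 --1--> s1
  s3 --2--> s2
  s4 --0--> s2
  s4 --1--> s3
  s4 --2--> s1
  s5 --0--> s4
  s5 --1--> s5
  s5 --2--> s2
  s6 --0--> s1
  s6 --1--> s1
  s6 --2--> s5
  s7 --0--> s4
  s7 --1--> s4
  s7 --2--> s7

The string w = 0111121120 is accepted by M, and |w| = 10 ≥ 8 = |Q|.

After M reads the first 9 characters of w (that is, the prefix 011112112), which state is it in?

s5

Run of M on the first 9 characters of w = 0 1 1 1 1 2 1 1 2:
  step 0: s0  (start)
  step 1: s2  (read 0: s0→s2)
  step 2: s7  (read 1: s2→s7)
  step 3: s4  (read 1: s7→s4)
  step 4: s3  (read 1: s4→s3)
  step 5: s1  (read 1: s3→s1)
  step 6: s6  (read 2: s1→s6)
  step 7: s1  (read 1: s6→s1)
  step 8: s6  (read 1: s1→s6)
  step 9: s5  (read 2: s6→s5)

After reading 9 characters, M is in state s5.
(This kind of state-tracing is the core of the pumping-lemma construction: with 8 states, pigeonhole forces a repeat within the first 8 steps.)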